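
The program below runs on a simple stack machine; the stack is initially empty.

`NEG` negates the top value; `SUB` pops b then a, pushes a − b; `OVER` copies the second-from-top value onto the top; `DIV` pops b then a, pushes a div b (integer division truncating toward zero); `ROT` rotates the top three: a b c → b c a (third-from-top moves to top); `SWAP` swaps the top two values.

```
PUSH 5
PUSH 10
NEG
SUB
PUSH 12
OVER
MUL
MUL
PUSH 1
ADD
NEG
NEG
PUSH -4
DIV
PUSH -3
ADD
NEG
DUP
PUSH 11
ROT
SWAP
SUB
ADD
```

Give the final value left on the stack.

PUSH 5  -> [5]
PUSH 10 -> [5, 10]
NEG     -> [5, -10]
SUB     -> [15]
PUSH 12 -> [15, 12]
OVER    -> [15, 12, 15]
MUL     -> [15, 180]
MUL     -> [2700]
PUSH 1  -> [2700, 1]
ADD     -> [2701]
NEG     -> [-2701]
NEG     -> [2701]
PUSH -4 -> [2701, -4]
DIV     -> [-675]
PUSH -3 -> [-675, -3]
ADD     -> [-678]
NEG     -> [678]
DUP     -> [678, 678]
PUSH 11 -> [678, 678, 11]
ROT     -> [678, 11, 678]
SWAP    -> [678, 678, 11]
SUB     -> [678, 667]
ADD     -> [1345]

1345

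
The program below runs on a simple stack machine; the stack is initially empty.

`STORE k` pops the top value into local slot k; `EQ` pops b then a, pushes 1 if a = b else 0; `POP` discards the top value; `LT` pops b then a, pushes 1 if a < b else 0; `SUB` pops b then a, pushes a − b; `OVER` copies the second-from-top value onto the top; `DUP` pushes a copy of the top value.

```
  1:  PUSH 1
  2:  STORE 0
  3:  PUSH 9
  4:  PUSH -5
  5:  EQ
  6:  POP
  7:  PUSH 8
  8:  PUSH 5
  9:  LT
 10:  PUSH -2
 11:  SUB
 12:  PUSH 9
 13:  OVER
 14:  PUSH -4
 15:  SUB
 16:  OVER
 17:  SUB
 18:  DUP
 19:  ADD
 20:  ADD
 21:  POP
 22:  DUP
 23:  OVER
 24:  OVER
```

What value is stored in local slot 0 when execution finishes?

1

PUSH 1  : 1
STORE 0 : (empty)
PUSH 9  : 9
PUSH -5 : 9 -5
EQ      : 0
POP     : (empty)
PUSH 8  : 8
PUSH 5  : 8 5
LT      : 0
PUSH -2 : 0 -2
SUB     : 2
PUSH 9  : 2 9
OVER    : 2 9 2
PUSH -4 : 2 9 2 -4
SUB     : 2 9 6
OVER    : 2 9 6 9
SUB     : 2 9 -3
DUP     : 2 9 -3 -3
ADD     : 2 9 -6
ADD     : 2 3
POP     : 2
DUP     : 2 2
OVER    : 2 2 2
OVER    : 2 2 2 2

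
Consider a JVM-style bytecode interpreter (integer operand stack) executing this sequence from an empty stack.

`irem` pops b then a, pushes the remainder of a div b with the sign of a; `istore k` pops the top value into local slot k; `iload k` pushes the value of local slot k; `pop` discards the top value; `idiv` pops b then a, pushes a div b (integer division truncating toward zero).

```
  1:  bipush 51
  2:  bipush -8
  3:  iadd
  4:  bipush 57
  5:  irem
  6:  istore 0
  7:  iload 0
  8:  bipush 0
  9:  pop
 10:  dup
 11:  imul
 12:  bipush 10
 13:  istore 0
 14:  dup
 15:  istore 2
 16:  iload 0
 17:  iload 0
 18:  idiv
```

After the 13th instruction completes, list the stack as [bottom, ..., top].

[1849]

bipush 51 : [51]
bipush -8 : [51, -8]
iadd      : [43]
bipush 57 : [43, 57]
irem      : [43]
istore 0  : []
iload 0   : [43]
bipush 0  : [43, 0]
pop       : [43]
dup       : [43, 43]
imul      : [1849]
bipush 10 : [1849, 10]
istore 0  : [1849]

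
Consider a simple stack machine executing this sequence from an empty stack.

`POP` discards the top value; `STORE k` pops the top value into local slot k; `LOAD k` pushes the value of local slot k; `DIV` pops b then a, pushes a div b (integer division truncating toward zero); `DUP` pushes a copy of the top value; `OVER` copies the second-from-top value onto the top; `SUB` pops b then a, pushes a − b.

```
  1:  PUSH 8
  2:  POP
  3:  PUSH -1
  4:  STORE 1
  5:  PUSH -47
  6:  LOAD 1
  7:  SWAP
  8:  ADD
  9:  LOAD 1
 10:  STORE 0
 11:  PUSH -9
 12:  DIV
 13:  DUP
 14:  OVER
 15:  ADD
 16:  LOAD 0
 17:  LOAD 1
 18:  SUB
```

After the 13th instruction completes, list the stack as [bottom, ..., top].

PUSH 8   : 8
POP      : (empty)
PUSH -1  : -1
STORE 1  : (empty)
PUSH -47 : -47
LOAD 1   : -47 -1
SWAP     : -1 -47
ADD      : -48
LOAD 1   : -48 -1
STORE 0  : -48
PUSH -9  : -48 -9
DIV      : 5
DUP      : 5 5

[5, 5]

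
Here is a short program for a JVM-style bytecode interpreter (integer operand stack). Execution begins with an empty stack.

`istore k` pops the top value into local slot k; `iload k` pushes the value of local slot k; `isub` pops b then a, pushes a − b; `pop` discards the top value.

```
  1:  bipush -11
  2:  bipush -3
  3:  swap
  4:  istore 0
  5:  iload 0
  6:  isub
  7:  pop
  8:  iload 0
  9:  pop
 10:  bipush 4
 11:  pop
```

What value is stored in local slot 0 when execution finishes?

-11

bipush -11 : -11
bipush -3  : -11 -3
swap       : -3 -11
istore 0   : -3
iload 0    : -3 -11
isub       : 8
pop        : (empty)
iload 0    : -11
pop        : (empty)
bipush 4   : 4
pop        : (empty)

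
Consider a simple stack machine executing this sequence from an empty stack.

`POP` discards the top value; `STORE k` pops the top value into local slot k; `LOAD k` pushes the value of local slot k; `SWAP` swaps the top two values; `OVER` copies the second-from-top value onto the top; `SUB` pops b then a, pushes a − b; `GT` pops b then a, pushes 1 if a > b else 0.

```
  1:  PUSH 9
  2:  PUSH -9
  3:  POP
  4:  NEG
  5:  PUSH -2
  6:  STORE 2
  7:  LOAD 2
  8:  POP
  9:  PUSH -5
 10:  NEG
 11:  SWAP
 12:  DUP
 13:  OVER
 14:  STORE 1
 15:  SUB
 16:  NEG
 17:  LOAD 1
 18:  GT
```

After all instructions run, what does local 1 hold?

-9

PUSH 9   9
PUSH -9  9 -9
POP      9
NEG      -9
PUSH -2  -9 -2
STORE 2  -9
LOAD 2   -9 -2
POP      -9
PUSH -5  -9 -5
NEG      -9 5
SWAP     5 -9
DUP      5 -9 -9
OVER     5 -9 -9 -9
STORE 1  5 -9 -9
SUB      5 0
NEG      5 0
LOAD 1   5 0 -9
GT       5 1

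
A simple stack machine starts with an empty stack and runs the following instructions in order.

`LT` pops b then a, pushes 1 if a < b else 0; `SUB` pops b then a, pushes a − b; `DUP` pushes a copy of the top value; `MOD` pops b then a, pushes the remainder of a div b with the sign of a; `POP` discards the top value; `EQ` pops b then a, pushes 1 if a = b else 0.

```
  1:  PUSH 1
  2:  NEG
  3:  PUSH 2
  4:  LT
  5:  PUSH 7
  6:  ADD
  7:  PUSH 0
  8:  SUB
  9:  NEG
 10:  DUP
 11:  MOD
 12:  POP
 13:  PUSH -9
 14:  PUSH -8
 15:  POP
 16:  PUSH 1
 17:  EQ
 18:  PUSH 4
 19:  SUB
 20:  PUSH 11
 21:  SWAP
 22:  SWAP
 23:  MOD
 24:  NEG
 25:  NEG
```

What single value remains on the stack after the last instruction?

PUSH 1   1
NEG      -1
PUSH 2   -1 2
LT       1
PUSH 7   1 7
ADD      8
PUSH 0   8 0
SUB      8
NEG      -8
DUP      -8 -8
MOD      0
POP      (empty)
PUSH -9  -9
PUSH -8  -9 -8
POP      -9
PUSH 1   -9 1
EQ       0
PUSH 4   0 4
SUB      -4
PUSH 11  -4 11
SWAP     11 -4
SWAP     -4 11
MOD      -4
NEG      4
NEG      -4

-4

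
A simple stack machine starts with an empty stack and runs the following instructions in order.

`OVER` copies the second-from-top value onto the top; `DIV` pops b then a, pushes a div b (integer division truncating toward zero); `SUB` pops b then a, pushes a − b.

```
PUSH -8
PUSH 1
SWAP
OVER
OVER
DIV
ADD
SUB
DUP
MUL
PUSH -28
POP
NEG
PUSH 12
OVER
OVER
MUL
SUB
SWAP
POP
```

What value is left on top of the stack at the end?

984

PUSH -8  → [-8]
PUSH 1   → [-8, 1]
SWAP     → [1, -8]
OVER     → [1, -8, 1]
OVER     → [1, -8, 1, -8]
DIV      → [1, -8, 0]
ADD      → [1, -8]
SUB      → [9]
DUP      → [9, 9]
MUL      → [81]
PUSH -28 → [81, -28]
POP      → [81]
NEG      → [-81]
PUSH 12  → [-81, 12]
OVER     → [-81, 12, -81]
OVER     → [-81, 12, -81, 12]
MUL      → [-81, 12, -972]
SUB      → [-81, 984]
SWAP     → [984, -81]
POP      → [984]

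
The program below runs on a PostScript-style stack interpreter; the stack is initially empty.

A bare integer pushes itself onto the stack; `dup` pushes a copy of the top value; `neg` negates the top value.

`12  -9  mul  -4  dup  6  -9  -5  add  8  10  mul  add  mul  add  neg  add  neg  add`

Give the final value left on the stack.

12  -> 12
-9  -> 12 -9
mul -> -108
-4  -> -108 -4
dup -> -108 -4 -4
6   -> -108 -4 -4 6
-9  -> -108 -4 -4 6 -9
-5  -> -108 -4 -4 6 -9 -5
add -> -108 -4 -4 6 -14
8   -> -108 -4 -4 6 -14 8
10  -> -108 -4 -4 6 -14 8 10
mul -> -108 -4 -4 6 -14 80
add -> -108 -4 -4 6 66
mul -> -108 -4 -4 396
add -> -108 -4 392
neg -> -108 -4 -392
add -> -108 -396
neg -> -108 396
add -> 288

288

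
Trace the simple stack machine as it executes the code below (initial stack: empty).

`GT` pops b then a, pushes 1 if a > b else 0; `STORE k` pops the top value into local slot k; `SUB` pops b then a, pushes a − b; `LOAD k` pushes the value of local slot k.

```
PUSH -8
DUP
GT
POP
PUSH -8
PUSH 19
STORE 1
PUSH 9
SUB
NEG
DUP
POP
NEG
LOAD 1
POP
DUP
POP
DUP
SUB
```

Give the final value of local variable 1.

PUSH -8 -> [-8]
DUP     -> [-8, -8]
GT      -> [0]
POP     -> []
PUSH -8 -> [-8]
PUSH 19 -> [-8, 19]
STORE 1 -> [-8]
PUSH 9  -> [-8, 9]
SUB     -> [-17]
NEG     -> [17]
DUP     -> [17, 17]
POP     -> [17]
NEG     -> [-17]
LOAD 1  -> [-17, 19]
POP     -> [-17]
DUP     -> [-17, -17]
POP     -> [-17]
DUP     -> [-17, -17]
SUB     -> [0]

19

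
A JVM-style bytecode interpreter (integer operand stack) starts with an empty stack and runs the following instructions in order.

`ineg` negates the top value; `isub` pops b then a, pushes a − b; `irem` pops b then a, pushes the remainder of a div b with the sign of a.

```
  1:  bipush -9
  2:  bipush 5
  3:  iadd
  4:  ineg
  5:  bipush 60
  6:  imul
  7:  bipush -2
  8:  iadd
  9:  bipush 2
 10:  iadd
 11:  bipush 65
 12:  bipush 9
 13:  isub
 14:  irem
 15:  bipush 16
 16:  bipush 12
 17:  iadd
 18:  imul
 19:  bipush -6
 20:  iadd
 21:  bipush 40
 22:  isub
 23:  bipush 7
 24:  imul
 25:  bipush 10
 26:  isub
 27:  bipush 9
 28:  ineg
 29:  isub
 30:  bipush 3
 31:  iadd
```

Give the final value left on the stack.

2816

bipush -9  [-9]
bipush 5   [-9, 5]
iadd       [-4]
ineg       [4]
bipush 60  [4, 60]
imul       [240]
bipush -2  [240, -2]
iadd       [238]
bipush 2   [238, 2]
iadd       [240]
bipush 65  [240, 65]
bipush 9   [240, 65, 9]
isub       [240, 56]
irem       [16]
bipush 16  [16, 16]
bipush 12  [16, 16, 12]
iadd       [16, 28]
imul       [448]
bipush -6  [448, -6]
iadd       [442]
bipush 40  [442, 40]
isub       [402]
bipush 7   [402, 7]
imul       [2814]
bipush 10  [2814, 10]
isub       [2804]
bipush 9   [2804, 9]
ineg       [2804, -9]
isub       [2813]
bipush 3   [2813, 3]
iadd       [2816]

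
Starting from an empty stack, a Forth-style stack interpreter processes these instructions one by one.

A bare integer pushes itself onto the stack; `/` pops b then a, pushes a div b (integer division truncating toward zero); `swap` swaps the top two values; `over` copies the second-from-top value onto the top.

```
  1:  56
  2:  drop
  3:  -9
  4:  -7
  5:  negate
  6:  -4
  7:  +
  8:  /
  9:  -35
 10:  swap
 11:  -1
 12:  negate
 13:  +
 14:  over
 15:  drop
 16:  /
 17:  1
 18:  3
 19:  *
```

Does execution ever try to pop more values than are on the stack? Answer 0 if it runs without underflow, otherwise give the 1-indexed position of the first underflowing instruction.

56     : [56]
drop   : []
-9     : [-9]
-7     : [-9, -7]
negate : [-9, 7]
-4     : [-9, 7, -4]
+      : [-9, 3]
/      : [-3]
-35    : [-3, -35]
swap   : [-35, -3]
-1     : [-35, -3, -1]
negate : [-35, -3, 1]
+      : [-35, -2]
over   : [-35, -2, -35]
drop   : [-35, -2]
/      : [17]
1      : [17, 1]
3      : [17, 1, 3]
*      : [17, 3]

0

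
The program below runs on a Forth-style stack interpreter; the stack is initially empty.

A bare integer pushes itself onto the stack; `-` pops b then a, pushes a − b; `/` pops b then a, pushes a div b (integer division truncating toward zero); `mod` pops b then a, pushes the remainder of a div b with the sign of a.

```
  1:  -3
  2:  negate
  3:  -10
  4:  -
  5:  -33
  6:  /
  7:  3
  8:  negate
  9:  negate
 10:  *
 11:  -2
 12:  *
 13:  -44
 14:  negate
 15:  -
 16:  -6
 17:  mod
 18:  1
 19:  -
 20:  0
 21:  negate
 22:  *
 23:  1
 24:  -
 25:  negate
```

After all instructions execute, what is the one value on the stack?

1

-3     → -3
negate → 3
-10    → 3 -10
-      → 13
-33    → 13 -33
/      → 0
3      → 0 3
negate → 0 -3
negate → 0 3
*      → 0
-2     → 0 -2
*      → 0
-44    → 0 -44
negate → 0 44
-      → -44
-6     → -44 -6
mod    → -2
1      → -2 1
-      → -3
0      → -3 0
negate → -3 0
*      → 0
1      → 0 1
-      → -1
negate → 1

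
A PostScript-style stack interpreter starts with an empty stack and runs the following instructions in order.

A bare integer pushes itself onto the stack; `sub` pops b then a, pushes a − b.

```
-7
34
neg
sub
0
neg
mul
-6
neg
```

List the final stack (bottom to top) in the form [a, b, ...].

[0, 6]

-7   -7
34   -7 34
neg  -7 -34
sub  27
0    27 0
neg  27 0
mul  0
-6   0 -6
neg  0 6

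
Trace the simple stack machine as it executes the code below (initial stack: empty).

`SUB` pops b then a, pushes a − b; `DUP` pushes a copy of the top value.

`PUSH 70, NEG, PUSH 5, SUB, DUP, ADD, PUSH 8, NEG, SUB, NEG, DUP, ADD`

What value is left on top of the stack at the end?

PUSH 70 -> [70]
NEG     -> [-70]
PUSH 5  -> [-70, 5]
SUB     -> [-75]
DUP     -> [-75, -75]
ADD     -> [-150]
PUSH 8  -> [-150, 8]
NEG     -> [-150, -8]
SUB     -> [-142]
NEG     -> [142]
DUP     -> [142, 142]
ADD     -> [284]

284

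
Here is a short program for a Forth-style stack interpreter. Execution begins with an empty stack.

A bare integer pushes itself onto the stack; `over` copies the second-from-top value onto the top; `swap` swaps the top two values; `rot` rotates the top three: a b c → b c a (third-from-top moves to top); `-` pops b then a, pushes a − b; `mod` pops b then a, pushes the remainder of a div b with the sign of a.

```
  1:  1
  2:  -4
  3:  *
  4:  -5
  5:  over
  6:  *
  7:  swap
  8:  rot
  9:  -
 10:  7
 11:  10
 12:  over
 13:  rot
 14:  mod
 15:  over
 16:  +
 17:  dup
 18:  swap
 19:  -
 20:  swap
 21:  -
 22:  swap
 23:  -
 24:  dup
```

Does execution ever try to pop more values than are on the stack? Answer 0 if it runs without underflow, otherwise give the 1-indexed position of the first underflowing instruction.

8

1    : 1
-4   : 1 -4
*    : -4
-5   : -4 -5
over : -4 -5 -4
*    : -4 20
swap : 20 -4
rot  — needs 3 operands, stack has 2 → underflow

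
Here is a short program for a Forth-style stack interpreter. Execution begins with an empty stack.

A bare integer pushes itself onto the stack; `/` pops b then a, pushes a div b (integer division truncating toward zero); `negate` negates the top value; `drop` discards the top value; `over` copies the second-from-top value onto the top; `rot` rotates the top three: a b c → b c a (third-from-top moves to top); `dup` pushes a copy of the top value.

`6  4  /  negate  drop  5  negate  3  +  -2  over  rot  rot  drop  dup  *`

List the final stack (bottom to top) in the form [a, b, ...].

6      -> [6]
4      -> [6, 4]
/      -> [1]
negate -> [-1]
drop   -> []
5      -> [5]
negate -> [-5]
3      -> [-5, 3]
+      -> [-2]
-2     -> [-2, -2]
over   -> [-2, -2, -2]
rot    -> [-2, -2, -2]
rot    -> [-2, -2, -2]
drop   -> [-2, -2]
dup    -> [-2, -2, -2]
*      -> [-2, 4]

[-2, 4]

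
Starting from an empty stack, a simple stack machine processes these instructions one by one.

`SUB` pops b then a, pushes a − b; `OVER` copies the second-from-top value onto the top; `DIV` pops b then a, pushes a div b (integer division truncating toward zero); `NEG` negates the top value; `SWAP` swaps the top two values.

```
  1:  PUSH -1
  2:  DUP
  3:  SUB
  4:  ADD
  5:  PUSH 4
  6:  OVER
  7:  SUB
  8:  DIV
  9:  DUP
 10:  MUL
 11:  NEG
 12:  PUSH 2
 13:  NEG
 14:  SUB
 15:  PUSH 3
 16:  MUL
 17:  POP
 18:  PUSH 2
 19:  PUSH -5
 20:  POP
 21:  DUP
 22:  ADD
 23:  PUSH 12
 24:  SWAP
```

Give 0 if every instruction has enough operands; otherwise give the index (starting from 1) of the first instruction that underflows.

PUSH -1  -1
DUP      -1 -1
SUB      0
ADD  — needs 2 operands, stack has 1 → underflow

4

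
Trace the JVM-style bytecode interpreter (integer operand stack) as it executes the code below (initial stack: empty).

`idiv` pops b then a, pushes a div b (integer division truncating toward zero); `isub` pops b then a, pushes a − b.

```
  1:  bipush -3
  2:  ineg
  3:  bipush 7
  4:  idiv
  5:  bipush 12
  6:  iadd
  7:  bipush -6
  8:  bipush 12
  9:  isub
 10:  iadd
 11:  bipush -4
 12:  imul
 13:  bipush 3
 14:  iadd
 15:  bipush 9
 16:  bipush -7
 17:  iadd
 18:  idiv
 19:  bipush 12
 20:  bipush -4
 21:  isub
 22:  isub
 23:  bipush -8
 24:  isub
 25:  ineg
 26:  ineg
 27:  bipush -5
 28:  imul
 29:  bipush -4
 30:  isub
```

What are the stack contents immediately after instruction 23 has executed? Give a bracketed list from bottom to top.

[-3, -8]

bipush -3 -> [-3]
ineg      -> [3]
bipush 7  -> [3, 7]
idiv      -> [0]
bipush 12 -> [0, 12]
iadd      -> [12]
bipush -6 -> [12, -6]
bipush 12 -> [12, -6, 12]
isub      -> [12, -18]
iadd      -> [-6]
bipush -4 -> [-6, -4]
imul      -> [24]
bipush 3  -> [24, 3]
iadd      -> [27]
bipush 9  -> [27, 9]
bipush -7 -> [27, 9, -7]
iadd      -> [27, 2]
idiv      -> [13]
bipush 12 -> [13, 12]
bipush -4 -> [13, 12, -4]
isub      -> [13, 16]
isub      -> [-3]
bipush -8 -> [-3, -8]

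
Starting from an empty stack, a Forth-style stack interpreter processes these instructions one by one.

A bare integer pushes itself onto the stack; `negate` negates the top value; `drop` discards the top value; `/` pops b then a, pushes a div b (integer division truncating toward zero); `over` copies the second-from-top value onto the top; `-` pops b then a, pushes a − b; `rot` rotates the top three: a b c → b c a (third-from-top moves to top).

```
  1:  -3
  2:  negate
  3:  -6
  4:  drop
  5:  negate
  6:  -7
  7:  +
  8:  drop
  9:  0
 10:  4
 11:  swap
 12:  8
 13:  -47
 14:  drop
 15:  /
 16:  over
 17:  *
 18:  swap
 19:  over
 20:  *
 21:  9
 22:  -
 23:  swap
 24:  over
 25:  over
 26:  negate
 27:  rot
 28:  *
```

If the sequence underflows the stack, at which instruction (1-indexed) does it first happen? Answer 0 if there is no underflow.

-3      -3
negate  3
-6      3 -6
drop    3
negate  -3
-7      -3 -7
+       -10
drop    (empty)
0       0
4       0 4
swap    4 0
8       4 0 8
-47     4 0 8 -47
drop    4 0 8
/       4 0
over    4 0 4
*       4 0
swap    0 4
over    0 4 0
*       0 0
9       0 0 9
-       0 -9
swap    -9 0
over    -9 0 -9
over    -9 0 -9 0
negate  -9 0 -9 0
rot     -9 -9 0 0
*       -9 -9 0

0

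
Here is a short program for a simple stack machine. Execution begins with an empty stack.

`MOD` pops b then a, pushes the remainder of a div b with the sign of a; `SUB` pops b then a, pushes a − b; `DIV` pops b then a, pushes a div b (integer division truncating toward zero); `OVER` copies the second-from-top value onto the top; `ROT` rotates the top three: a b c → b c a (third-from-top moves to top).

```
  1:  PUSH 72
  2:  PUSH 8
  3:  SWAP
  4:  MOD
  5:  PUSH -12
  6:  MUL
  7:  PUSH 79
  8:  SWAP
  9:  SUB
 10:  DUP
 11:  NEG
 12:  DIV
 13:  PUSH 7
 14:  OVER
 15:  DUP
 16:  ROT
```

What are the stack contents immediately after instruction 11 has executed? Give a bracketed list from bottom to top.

[175, -175]

PUSH 72  -> [72]
PUSH 8   -> [72, 8]
SWAP     -> [8, 72]
MOD      -> [8]
PUSH -12 -> [8, -12]
MUL      -> [-96]
PUSH 79  -> [-96, 79]
SWAP     -> [79, -96]
SUB      -> [175]
DUP      -> [175, 175]
NEG      -> [175, -175]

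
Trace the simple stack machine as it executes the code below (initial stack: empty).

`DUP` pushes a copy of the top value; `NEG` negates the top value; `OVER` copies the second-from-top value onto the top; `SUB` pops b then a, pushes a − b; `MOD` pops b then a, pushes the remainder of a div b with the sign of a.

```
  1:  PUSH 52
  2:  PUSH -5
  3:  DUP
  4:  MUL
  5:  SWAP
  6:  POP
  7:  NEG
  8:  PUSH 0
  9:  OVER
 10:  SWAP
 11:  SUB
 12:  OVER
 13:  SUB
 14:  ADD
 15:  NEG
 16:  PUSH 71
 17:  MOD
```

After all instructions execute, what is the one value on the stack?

25

PUSH 52 -> 52
PUSH -5 -> 52 -5
DUP     -> 52 -5 -5
MUL     -> 52 25
SWAP    -> 25 52
POP     -> 25
NEG     -> -25
PUSH 0  -> -25 0
OVER    -> -25 0 -25
SWAP    -> -25 -25 0
SUB     -> -25 -25
OVER    -> -25 -25 -25
SUB     -> -25 0
ADD     -> -25
NEG     -> 25
PUSH 71 -> 25 71
MOD     -> 25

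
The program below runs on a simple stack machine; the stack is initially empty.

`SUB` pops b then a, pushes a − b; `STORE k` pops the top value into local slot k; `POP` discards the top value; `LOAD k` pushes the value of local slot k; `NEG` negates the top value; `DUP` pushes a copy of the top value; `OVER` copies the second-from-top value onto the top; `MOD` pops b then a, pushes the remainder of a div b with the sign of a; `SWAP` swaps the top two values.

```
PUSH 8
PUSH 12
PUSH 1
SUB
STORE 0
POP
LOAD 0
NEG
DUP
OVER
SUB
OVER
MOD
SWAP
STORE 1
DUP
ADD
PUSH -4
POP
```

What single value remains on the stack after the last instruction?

PUSH 8  → 8
PUSH 12 → 8 12
PUSH 1  → 8 12 1
SUB     → 8 11
STORE 0 → 8
POP     → (empty)
LOAD 0  → 11
NEG     → -11
DUP     → -11 -11
OVER    → -11 -11 -11
SUB     → -11 0
OVER    → -11 0 -11
MOD     → -11 0
SWAP    → 0 -11
STORE 1 → 0
DUP     → 0 0
ADD     → 0
PUSH -4 → 0 -4
POP     → 0

0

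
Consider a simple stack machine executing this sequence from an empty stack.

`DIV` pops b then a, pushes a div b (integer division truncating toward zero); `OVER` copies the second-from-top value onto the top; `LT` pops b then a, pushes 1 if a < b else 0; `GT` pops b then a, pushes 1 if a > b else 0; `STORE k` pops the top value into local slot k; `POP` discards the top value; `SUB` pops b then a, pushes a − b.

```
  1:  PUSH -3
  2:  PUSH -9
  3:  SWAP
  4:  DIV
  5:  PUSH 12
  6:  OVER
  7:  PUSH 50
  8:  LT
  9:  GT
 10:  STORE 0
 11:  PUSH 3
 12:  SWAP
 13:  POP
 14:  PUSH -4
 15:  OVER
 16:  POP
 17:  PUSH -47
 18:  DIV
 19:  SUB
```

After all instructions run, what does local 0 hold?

PUSH -3   -3
PUSH -9   -3 -9
SWAP      -9 -3
DIV       3
PUSH 12   3 12
OVER      3 12 3
PUSH 50   3 12 3 50
LT        3 12 1
GT        3 1
STORE 0   3
PUSH 3    3 3
SWAP      3 3
POP       3
PUSH -4   3 -4
OVER      3 -4 3
POP       3 -4
PUSH -47  3 -4 -47
DIV       3 0
SUB       3

1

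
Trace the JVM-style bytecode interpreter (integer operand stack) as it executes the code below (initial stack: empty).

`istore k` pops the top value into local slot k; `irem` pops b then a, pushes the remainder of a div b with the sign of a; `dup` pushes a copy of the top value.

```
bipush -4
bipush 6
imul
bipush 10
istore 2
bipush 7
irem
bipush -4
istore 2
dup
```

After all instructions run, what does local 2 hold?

-4

bipush -4 → -4
bipush 6  → -4 6
imul      → -24
bipush 10 → -24 10
istore 2  → -24
bipush 7  → -24 7
irem      → -3
bipush -4 → -3 -4
istore 2  → -3
dup       → -3 -3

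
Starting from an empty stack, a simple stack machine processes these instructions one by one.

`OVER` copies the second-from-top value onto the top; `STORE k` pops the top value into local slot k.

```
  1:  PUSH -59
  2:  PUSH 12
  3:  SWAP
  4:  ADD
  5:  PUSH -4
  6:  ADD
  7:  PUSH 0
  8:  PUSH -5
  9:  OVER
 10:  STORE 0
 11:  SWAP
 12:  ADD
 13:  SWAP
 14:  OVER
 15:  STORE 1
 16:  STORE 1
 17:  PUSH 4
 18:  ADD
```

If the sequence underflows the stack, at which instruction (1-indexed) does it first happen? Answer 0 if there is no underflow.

0

PUSH -59  [-59]
PUSH 12   [-59, 12]
SWAP      [12, -59]
ADD       [-47]
PUSH -4   [-47, -4]
ADD       [-51]
PUSH 0    [-51, 0]
PUSH -5   [-51, 0, -5]
OVER      [-51, 0, -5, 0]
STORE 0   [-51, 0, -5]
SWAP      [-51, -5, 0]
ADD       [-51, -5]
SWAP      [-5, -51]
OVER      [-5, -51, -5]
STORE 1   [-5, -51]
STORE 1   [-5]
PUSH 4    [-5, 4]
ADD       [-1]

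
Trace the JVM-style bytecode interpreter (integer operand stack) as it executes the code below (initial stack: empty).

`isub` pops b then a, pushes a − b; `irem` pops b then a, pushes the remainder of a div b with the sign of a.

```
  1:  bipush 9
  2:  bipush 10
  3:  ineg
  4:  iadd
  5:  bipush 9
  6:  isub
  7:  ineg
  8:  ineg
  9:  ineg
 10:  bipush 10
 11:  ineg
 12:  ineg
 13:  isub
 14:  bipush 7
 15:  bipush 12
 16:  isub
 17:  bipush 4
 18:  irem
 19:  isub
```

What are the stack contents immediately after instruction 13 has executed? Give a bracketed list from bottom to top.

[0]

bipush 9  -> 9
bipush 10 -> 9 10
ineg      -> 9 -10
iadd      -> -1
bipush 9  -> -1 9
isub      -> -10
ineg      -> 10
ineg      -> -10
ineg      -> 10
bipush 10 -> 10 10
ineg      -> 10 -10
ineg      -> 10 10
isub      -> 0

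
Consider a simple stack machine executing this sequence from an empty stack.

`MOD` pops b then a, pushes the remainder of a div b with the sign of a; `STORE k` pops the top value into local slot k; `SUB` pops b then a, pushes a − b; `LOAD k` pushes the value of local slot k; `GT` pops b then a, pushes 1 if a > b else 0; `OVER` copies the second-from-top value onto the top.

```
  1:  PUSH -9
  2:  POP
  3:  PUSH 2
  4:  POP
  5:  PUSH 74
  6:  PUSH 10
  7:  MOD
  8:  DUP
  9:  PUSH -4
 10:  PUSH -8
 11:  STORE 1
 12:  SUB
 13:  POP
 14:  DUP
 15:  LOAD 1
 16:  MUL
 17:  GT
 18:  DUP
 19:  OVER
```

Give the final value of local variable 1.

-8

PUSH -9  [-9]
POP      []
PUSH 2   [2]
POP      []
PUSH 74  [74]
PUSH 10  [74, 10]
MOD      [4]
DUP      [4, 4]
PUSH -4  [4, 4, -4]
PUSH -8  [4, 4, -4, -8]
STORE 1  [4, 4, -4]
SUB      [4, 8]
POP      [4]
DUP      [4, 4]
LOAD 1   [4, 4, -8]
MUL      [4, -32]
GT       [1]
DUP      [1, 1]
OVER     [1, 1, 1]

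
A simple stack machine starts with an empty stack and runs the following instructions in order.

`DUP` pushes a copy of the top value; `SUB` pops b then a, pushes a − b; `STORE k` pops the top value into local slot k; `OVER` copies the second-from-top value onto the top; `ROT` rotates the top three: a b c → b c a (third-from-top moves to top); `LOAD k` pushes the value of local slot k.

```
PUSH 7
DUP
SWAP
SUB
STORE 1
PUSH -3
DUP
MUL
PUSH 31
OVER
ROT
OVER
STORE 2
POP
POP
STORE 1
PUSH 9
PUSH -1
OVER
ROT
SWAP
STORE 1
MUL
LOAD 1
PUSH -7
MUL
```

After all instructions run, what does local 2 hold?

9

PUSH 7  : [7]
DUP     : [7, 7]
SWAP    : [7, 7]
SUB     : [0]
STORE 1 : []
PUSH -3 : [-3]
DUP     : [-3, -3]
MUL     : [9]
PUSH 31 : [9, 31]
OVER    : [9, 31, 9]
ROT     : [31, 9, 9]
OVER    : [31, 9, 9, 9]
STORE 2 : [31, 9, 9]
POP     : [31, 9]
POP     : [31]
STORE 1 : []
PUSH 9  : [9]
PUSH -1 : [9, -1]
OVER    : [9, -1, 9]
ROT     : [-1, 9, 9]
SWAP    : [-1, 9, 9]
STORE 1 : [-1, 9]
MUL     : [-9]
LOAD 1  : [-9, 9]
PUSH -7 : [-9, 9, -7]
MUL     : [-9, -63]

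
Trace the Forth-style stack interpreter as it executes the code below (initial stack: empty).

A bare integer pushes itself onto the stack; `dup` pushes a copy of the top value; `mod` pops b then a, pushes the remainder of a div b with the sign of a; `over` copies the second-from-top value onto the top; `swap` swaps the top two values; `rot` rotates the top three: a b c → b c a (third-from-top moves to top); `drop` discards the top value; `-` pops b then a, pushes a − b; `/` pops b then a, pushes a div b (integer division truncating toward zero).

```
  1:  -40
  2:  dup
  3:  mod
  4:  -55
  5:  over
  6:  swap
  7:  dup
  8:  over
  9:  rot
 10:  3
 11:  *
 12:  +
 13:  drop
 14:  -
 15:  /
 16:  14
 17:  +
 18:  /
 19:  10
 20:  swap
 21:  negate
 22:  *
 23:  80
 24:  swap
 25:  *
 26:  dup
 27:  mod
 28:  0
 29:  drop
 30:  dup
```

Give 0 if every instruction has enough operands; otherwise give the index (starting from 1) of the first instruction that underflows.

-40  → [-40]
dup  → [-40, -40]
mod  → [0]
-55  → [0, -55]
over → [0, -55, 0]
swap → [0, 0, -55]
dup  → [0, 0, -55, -55]
over → [0, 0, -55, -55, -55]
rot  → [0, 0, -55, -55, -55]
3    → [0, 0, -55, -55, -55, 3]
*    → [0, 0, -55, -55, -165]
+    → [0, 0, -55, -220]
drop → [0, 0, -55]
-    → [0, 55]
/    → [0]
14   → [0, 14]
+    → [14]
/  — needs 2 operands, stack has 1 → underflow

18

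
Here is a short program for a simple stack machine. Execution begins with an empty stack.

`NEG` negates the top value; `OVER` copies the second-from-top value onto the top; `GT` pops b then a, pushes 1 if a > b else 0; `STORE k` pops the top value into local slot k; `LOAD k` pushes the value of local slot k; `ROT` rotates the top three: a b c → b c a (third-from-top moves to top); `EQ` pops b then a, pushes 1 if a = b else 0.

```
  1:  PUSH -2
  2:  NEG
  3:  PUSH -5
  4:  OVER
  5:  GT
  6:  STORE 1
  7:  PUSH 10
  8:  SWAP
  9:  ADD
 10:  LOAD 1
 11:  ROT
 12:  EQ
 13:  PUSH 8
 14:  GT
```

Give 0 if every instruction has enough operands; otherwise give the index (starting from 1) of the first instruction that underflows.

PUSH -2 → -2
NEG     → 2
PUSH -5 → 2 -5
OVER    → 2 -5 2
GT      → 2 0
STORE 1 → 2
PUSH 10 → 2 10
SWAP    → 10 2
ADD     → 12
LOAD 1  → 12 0
ROT  — needs 3 operands, stack has 2 → underflow

11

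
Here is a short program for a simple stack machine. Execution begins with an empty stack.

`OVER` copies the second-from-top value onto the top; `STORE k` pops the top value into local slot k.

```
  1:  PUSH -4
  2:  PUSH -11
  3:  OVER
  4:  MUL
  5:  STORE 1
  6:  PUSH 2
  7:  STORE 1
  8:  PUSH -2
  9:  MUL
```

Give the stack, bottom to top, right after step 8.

[-4, -2]

PUSH -4   [-4]
PUSH -11  [-4, -11]
OVER      [-4, -11, -4]
MUL       [-4, 44]
STORE 1   [-4]
PUSH 2    [-4, 2]
STORE 1   [-4]
PUSH -2   [-4, -2]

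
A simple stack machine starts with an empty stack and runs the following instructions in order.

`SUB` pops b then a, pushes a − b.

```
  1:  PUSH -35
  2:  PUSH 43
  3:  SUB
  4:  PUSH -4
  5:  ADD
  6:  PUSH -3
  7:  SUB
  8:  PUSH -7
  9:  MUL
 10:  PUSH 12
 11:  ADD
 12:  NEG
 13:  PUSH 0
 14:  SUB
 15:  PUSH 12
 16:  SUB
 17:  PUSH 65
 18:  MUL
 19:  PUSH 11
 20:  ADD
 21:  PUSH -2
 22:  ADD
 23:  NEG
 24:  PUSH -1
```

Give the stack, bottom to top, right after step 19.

PUSH -35 : -35
PUSH 43  : -35 43
SUB      : -78
PUSH -4  : -78 -4
ADD      : -82
PUSH -3  : -82 -3
SUB      : -79
PUSH -7  : -79 -7
MUL      : 553
PUSH 12  : 553 12
ADD      : 565
NEG      : -565
PUSH 0   : -565 0
SUB      : -565
PUSH 12  : -565 12
SUB      : -577
PUSH 65  : -577 65
MUL      : -37505
PUSH 11  : -37505 11

[-37505, 11]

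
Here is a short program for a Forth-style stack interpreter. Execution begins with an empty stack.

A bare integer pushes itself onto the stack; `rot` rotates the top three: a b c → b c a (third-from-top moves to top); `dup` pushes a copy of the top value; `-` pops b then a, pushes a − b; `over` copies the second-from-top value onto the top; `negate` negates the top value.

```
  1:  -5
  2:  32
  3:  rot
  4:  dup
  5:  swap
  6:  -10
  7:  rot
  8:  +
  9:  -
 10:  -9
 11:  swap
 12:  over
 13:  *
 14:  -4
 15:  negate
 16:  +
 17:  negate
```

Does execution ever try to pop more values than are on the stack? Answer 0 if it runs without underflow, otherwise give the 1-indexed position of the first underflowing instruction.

3

-5  -5
32  -5 32
rot  — needs 3 operands, stack has 2 → underflow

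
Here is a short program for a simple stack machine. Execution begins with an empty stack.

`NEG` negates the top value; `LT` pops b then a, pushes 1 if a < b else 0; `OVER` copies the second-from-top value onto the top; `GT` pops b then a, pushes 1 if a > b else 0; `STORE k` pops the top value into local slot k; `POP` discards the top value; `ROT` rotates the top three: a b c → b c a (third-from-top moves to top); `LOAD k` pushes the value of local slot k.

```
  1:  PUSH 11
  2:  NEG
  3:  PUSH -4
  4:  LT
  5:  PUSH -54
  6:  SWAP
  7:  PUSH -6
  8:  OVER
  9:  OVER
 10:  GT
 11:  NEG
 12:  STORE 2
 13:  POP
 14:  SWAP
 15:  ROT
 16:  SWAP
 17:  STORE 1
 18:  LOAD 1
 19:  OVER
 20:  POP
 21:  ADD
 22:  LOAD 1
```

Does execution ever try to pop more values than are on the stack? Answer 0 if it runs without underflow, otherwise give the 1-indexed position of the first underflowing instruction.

15

PUSH 11   [11]
NEG       [-11]
PUSH -4   [-11, -4]
LT        [1]
PUSH -54  [1, -54]
SWAP      [-54, 1]
PUSH -6   [-54, 1, -6]
OVER      [-54, 1, -6, 1]
OVER      [-54, 1, -6, 1, -6]
GT        [-54, 1, -6, 1]
NEG       [-54, 1, -6, -1]
STORE 2   [-54, 1, -6]
POP       [-54, 1]
SWAP      [1, -54]
ROT  — needs 3 operands, stack has 2 → underflow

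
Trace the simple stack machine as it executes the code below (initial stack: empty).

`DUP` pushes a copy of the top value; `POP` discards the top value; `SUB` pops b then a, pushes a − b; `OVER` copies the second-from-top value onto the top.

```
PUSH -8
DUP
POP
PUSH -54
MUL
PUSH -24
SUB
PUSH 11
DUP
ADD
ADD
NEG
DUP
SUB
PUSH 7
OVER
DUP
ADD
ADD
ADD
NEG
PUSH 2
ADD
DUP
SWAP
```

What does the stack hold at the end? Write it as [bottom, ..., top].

[-5, -5]

PUSH -8  → [-8]
DUP      → [-8, -8]
POP      → [-8]
PUSH -54 → [-8, -54]
MUL      → [432]
PUSH -24 → [432, -24]
SUB      → [456]
PUSH 11  → [456, 11]
DUP      → [456, 11, 11]
ADD      → [456, 22]
ADD      → [478]
NEG      → [-478]
DUP      → [-478, -478]
SUB      → [0]
PUSH 7   → [0, 7]
OVER     → [0, 7, 0]
DUP      → [0, 7, 0, 0]
ADD      → [0, 7, 0]
ADD      → [0, 7]
ADD      → [7]
NEG      → [-7]
PUSH 2   → [-7, 2]
ADD      → [-5]
DUP      → [-5, -5]
SWAP     → [-5, -5]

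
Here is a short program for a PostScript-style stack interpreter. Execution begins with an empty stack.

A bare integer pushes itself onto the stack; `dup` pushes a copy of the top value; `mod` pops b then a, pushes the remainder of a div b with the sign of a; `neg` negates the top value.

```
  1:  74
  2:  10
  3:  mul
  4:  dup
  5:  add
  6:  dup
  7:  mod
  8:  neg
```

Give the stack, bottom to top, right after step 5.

[1480]

74  : [74]
10  : [74, 10]
mul : [740]
dup : [740, 740]
add : [1480]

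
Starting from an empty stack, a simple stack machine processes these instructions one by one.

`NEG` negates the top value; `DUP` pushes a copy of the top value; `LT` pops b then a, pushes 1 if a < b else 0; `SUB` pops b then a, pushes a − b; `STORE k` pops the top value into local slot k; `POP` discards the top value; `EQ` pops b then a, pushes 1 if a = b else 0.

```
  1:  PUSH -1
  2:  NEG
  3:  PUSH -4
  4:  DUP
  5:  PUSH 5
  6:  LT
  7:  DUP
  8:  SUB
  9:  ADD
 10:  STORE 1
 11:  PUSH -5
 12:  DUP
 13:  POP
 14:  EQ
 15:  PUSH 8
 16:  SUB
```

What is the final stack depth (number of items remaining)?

PUSH -1 : [-1]
NEG     : [1]
PUSH -4 : [1, -4]
DUP     : [1, -4, -4]
PUSH 5  : [1, -4, -4, 5]
LT      : [1, -4, 1]
DUP     : [1, -4, 1, 1]
SUB     : [1, -4, 0]
ADD     : [1, -4]
STORE 1 : [1]
PUSH -5 : [1, -5]
DUP     : [1, -5, -5]
POP     : [1, -5]
EQ      : [0]
PUSH 8  : [0, 8]
SUB     : [-8]

1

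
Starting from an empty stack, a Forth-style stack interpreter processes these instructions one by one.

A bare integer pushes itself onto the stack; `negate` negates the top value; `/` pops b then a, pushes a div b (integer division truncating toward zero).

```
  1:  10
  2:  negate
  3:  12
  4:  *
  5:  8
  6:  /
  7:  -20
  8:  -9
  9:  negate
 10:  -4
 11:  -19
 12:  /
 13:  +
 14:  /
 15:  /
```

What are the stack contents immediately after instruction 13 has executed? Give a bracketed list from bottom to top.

10     → [10]
negate → [-10]
12     → [-10, 12]
*      → [-120]
8      → [-120, 8]
/      → [-15]
-20    → [-15, -20]
-9     → [-15, -20, -9]
negate → [-15, -20, 9]
-4     → [-15, -20, 9, -4]
-19    → [-15, -20, 9, -4, -19]
/      → [-15, -20, 9, 0]
+      → [-15, -20, 9]

[-15, -20, 9]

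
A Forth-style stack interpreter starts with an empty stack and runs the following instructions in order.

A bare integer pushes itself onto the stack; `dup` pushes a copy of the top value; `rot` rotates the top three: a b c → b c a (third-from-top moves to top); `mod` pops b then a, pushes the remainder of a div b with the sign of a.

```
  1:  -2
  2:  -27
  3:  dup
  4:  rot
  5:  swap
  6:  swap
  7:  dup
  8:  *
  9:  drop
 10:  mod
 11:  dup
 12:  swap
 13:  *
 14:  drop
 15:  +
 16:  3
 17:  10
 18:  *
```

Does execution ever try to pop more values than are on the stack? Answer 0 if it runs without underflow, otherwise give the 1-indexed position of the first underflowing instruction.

-2    [-2]
-27   [-2, -27]
dup   [-2, -27, -27]
rot   [-27, -27, -2]
swap  [-27, -2, -27]
swap  [-27, -27, -2]
dup   [-27, -27, -2, -2]
*     [-27, -27, 4]
drop  [-27, -27]
mod   [0]
dup   [0, 0]
swap  [0, 0]
*     [0]
drop  []
+  — needs 2 operands, stack has 0 → underflow

15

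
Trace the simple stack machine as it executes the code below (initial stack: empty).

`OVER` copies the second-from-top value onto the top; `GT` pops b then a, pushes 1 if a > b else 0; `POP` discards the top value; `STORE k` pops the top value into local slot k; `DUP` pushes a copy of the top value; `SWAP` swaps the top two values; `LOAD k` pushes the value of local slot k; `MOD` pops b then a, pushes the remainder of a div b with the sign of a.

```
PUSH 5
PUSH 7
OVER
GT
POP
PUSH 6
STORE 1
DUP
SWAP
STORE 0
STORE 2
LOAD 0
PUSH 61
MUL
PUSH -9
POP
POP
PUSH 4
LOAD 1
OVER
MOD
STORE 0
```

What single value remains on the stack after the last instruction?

4

PUSH 5   5
PUSH 7   5 7
OVER     5 7 5
GT       5 1
POP      5
PUSH 6   5 6
STORE 1  5
DUP      5 5
SWAP     5 5
STORE 0  5
STORE 2  (empty)
LOAD 0   5
PUSH 61  5 61
MUL      305
PUSH -9  305 -9
POP      305
POP      (empty)
PUSH 4   4
LOAD 1   4 6
OVER     4 6 4
MOD      4 2
STORE 0  4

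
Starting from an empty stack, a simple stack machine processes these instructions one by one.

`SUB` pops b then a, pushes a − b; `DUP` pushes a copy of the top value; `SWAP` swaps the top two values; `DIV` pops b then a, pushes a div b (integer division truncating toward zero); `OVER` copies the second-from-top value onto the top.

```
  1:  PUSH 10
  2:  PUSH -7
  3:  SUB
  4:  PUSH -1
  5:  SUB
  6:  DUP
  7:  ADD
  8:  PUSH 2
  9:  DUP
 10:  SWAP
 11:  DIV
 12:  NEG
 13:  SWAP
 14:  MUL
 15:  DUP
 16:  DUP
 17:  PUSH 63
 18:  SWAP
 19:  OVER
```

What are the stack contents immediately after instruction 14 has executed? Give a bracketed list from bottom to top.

PUSH 10 → 10
PUSH -7 → 10 -7
SUB     → 17
PUSH -1 → 17 -1
SUB     → 18
DUP     → 18 18
ADD     → 36
PUSH 2  → 36 2
DUP     → 36 2 2
SWAP    → 36 2 2
DIV     → 36 1
NEG     → 36 -1
SWAP    → -1 36
MUL     → -36

[-36]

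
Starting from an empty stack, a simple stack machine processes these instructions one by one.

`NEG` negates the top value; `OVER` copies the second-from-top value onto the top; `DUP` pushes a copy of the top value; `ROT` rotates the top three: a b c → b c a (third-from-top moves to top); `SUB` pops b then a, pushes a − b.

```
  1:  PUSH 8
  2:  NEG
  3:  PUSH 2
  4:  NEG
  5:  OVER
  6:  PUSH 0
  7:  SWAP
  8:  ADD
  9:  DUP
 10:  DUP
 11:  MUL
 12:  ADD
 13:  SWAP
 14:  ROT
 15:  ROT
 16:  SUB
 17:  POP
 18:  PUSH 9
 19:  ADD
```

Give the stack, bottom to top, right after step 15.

PUSH 8  [8]
NEG     [-8]
PUSH 2  [-8, 2]
NEG     [-8, -2]
OVER    [-8, -2, -8]
PUSH 0  [-8, -2, -8, 0]
SWAP    [-8, -2, 0, -8]
ADD     [-8, -2, -8]
DUP     [-8, -2, -8, -8]
DUP     [-8, -2, -8, -8, -8]
MUL     [-8, -2, -8, 64]
ADD     [-8, -2, 56]
SWAP    [-8, 56, -2]
ROT     [56, -2, -8]
ROT     [-2, -8, 56]

[-2, -8, 56]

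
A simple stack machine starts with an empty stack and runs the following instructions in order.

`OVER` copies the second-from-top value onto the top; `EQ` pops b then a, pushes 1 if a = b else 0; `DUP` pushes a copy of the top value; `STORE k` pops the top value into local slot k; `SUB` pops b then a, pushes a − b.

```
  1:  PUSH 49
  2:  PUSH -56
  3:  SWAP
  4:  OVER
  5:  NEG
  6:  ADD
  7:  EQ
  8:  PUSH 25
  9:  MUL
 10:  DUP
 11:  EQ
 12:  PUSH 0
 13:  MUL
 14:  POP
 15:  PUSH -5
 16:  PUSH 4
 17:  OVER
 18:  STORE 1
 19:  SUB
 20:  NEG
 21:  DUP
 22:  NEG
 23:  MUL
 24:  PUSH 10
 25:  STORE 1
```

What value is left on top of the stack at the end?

PUSH 49  : [49]
PUSH -56 : [49, -56]
SWAP     : [-56, 49]
OVER     : [-56, 49, -56]
NEG      : [-56, 49, 56]
ADD      : [-56, 105]
EQ       : [0]
PUSH 25  : [0, 25]
MUL      : [0]
DUP      : [0, 0]
EQ       : [1]
PUSH 0   : [1, 0]
MUL      : [0]
POP      : []
PUSH -5  : [-5]
PUSH 4   : [-5, 4]
OVER     : [-5, 4, -5]
STORE 1  : [-5, 4]
SUB      : [-9]
NEG      : [9]
DUP      : [9, 9]
NEG      : [9, -9]
MUL      : [-81]
PUSH 10  : [-81, 10]
STORE 1  : [-81]

-81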